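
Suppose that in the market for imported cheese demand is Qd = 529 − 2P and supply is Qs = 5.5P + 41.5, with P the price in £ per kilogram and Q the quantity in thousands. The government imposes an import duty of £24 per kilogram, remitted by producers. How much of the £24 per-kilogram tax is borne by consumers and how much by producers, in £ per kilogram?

Consumers bear £17.6 per kilogram; producers bear £6.4 per kilogram.

Before the tax: set 529 − 2P = 5.5P + 41.5 → P* = £65, Q* = 399.
With the tax collected from producers, supply shifts: Qs = 5.5(P − 24) + 41.5.
New equilibrium: consumers pay £82.6, producers receive £58.6, Q = 363.8. (Wedge: Pb − Ps = 24.)
Burden on consumers: £17.6; on producers: £6.4. (They sum to £24.)
The less price-elastic side of the market bears the larger share of a per-unit tax.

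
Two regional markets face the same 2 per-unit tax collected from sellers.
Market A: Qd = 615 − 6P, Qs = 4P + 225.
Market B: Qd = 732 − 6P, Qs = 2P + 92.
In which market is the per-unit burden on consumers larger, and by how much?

Market A: pre-tax P* = 39, Q* = 381; post-tax Q = 376.2; per-unit burden on consumers = 0.8.
Market B: pre-tax P* = 80, Q* = 252; post-tax Q = 249; per-unit burden on consumers = 0.5.
Difference: 0.8 vs 0.5 → market A is larger by 0.3.

Market A, by 0.3.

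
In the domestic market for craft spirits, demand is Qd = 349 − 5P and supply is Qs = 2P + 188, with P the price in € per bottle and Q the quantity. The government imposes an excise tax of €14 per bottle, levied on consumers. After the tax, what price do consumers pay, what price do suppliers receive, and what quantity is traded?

Consumers pay €27; suppliers receive €13; quantity = 214.

Before the tax: set 349 − 5P = 2P + 188 → P* = €23, Q* = 234.
With the tax collected from consumers, demand (in seller-price terms) shifts: Qd = 349 − 5(P + 14).
New equilibrium: consumers pay €27, suppliers receive €13, Q = 214. (Wedge: Pb − Ps = 14.)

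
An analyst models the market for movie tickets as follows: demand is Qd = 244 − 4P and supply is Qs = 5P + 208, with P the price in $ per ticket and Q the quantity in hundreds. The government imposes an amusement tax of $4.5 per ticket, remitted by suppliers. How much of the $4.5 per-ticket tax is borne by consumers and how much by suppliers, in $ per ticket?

Consumers bear $2.5 per ticket; suppliers bear $2 per ticket.

Before the tax: set 244 − 4P = 5P + 208 → P* = $4, Q* = 228.
With the tax collected from suppliers, supply shifts: Qs = 5(P − 4.5) + 208.
New equilibrium: consumers pay $6.5, suppliers receive $2, Q = 218. (Wedge: Pb − Ps = 4.5.)
Burden on consumers: $2.5; on suppliers: $2. (They sum to $4.5.)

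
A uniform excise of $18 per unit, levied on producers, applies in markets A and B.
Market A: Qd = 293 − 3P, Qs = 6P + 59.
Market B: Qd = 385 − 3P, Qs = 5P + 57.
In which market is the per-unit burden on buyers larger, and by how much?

Market A: pre-tax P* = $26, Q* = 215; post-tax Q = 179; per-unit burden on buyers = $12.
Market B: pre-tax P* = $41, Q* = 262; post-tax Q = 228.25; per-unit burden on buyers = $11.25.
Difference: $12 vs $11.25 → market A is larger by $0.75.

Market A, by $0.75.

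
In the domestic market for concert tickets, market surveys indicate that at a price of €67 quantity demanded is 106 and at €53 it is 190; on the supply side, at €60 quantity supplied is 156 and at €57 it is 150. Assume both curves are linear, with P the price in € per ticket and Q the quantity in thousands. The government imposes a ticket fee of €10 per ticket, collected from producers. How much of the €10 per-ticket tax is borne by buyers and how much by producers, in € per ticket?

Buyers bear €2.5 per ticket; producers bear €7.5 per ticket.

Demand slope: (190 − 106)/(53 − 67) = -6, so Qd = 508 − 6P.
Supply slope: (150 − 156)/(57 − 60) = 2, so Qs = 2P + 36.
Without the tax, 508 − 6P = 2P + 36 gives 8P = 472, so P* = €59 and Q* = 154.
With the tax collected from producers, supply shifts: Qs = 2(P − 10) + 36.
New equilibrium: buyers pay €61.5, producers receive €51.5, Q = 139. (Wedge: Pb − Ps = 10.)
Burden on buyers: €2.5; on producers: €7.5. (They sum to €10.)
The less price-elastic side of the market bears the larger share of a per-unit tax.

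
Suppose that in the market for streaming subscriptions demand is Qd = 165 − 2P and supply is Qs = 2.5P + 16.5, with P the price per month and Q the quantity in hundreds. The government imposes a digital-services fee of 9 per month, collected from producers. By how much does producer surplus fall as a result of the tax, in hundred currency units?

Without the tax, 165 − 2P = 2.5P + 16.5 gives 4.5P = 148.5, so P* = 33 and Q* = 99.
With the tax collected from producers, supply shifts: Qs = 2.5(P − 9) + 16.5.
Solving gives Q = 89 with buyers paying 38 and producers receiving 29 (the 9 wedge).
ΔPS is the trapezoid between Q = 89 and Q = 99 of height 4: ½ · (99 + 89) · 4 = 376.

Producer surplus falls by 376 hundred.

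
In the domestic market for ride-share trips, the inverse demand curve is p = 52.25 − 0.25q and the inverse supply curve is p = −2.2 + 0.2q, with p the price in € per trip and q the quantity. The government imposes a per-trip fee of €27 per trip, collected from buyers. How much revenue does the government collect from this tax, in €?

Rewrite in direct form: qd = 209 − 4p and qs = 5p + 11.
Before the tax: set 209 − 4p = 5p + 11 → p* = €22, q* = 121.
With the tax collected from buyers, demand (in seller-price terms) shifts: qd = 209 − 4(p + 27).
Solving gives q = 61 with buyers paying €37 and suppliers receiving €10 (the €27 wedge).
Revenue = t · Q = 27 · 61 = €1647.

Tax revenue = €1647.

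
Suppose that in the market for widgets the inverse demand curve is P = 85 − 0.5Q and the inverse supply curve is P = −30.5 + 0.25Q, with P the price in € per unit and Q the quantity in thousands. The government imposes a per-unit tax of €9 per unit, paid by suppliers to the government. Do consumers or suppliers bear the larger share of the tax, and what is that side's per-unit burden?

Consumers bear the larger share: €6 per unit.

Rewrite in direct form: Qd = 170 − 2P and Qs = 4P + 122.
Without the tax, 170 − 2P = 4P + 122 gives 6P = 48, so P* = €8 and Q* = 154.
With the tax collected from suppliers, supply shifts: Qs = 4(P − 9) + 122.
New equilibrium: consumers pay €14, suppliers receive €5, Q = 142. (Wedge: Pb − Ps = 9.)
Per-unit burden: consumers €6, suppliers €3.
Consumers take the larger share because demand is less price-elastic here (demand slope 2 vs supply slope 4).
The less price-elastic side of the market bears the larger share of a per-unit tax.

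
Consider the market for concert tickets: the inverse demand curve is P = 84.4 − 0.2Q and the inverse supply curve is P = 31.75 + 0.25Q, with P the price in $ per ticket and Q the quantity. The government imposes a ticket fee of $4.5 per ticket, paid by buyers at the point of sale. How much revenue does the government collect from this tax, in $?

Inverting to Q(P) form: Qd = 422 − 5P; Qs = 4P − 127.
Without the tax, 422 − 5P = 4P − 127 gives 9P = 549, so P* = $61 and Q* = 117.
With the tax collected from buyers, demand (in seller-price terms) shifts: Qd = 422 − 5(P + 4.5).
New equilibrium: buyers pay $63, producers receive $58.5, Q = 107. (Wedge: Pb − Ps = 4.5.)
Revenue = t · Q = 4.5 · 107 = $481.5.

Tax revenue = $481.5.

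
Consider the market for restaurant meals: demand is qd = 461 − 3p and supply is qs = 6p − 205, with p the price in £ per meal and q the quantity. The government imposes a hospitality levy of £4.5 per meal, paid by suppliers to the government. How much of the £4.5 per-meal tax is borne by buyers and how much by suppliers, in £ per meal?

Before the tax: set 461 − 3p = 6p − 205 → p* = £74, q* = 239.
With the tax collected from suppliers, supply shifts: qs = 6(p − 4.5) − 205.
Solving gives q = 230 with buyers paying £77 and suppliers receiving £72.5 (the £4.5 wedge).
Burden on buyers: £3; on suppliers: £1.5. (They sum to £4.5.)
The less price-elastic side of the market bears the larger share of a per-unit tax.

Buyers bear £3 per meal; suppliers bear £1.5 per meal.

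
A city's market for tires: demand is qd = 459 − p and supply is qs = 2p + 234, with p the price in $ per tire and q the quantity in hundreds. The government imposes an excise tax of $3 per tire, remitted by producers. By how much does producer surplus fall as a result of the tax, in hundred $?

Producer surplus falls by $383 hundred.

Without the tax, 459 − p = 2p + 234 gives 3p = 225, so p* = $75 and q* = 384.
With the tax collected from producers, supply shifts: qs = 2(p − 3) + 234.
New equilibrium: consumers pay $77, producers receive $74, q = 382. (Wedge: pb − ps = 3.)
ΔPS is the trapezoid between Q = 382 and Q = 384 of height $1: ½ · (384 + 382) · 1 = $383.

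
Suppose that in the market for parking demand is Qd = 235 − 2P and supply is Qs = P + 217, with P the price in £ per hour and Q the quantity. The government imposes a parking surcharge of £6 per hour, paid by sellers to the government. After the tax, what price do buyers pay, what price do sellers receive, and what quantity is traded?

Buyers pay £8; sellers receive £2; quantity = 219.

Without the tax, 235 − 2P = P + 217 gives 3P = 18, so P* = £6 and Q* = 223.
With the tax collected from sellers, supply shifts: Qs = (P − 6) + 217.
New equilibrium: buyers pay £8, sellers receive £2, Q = 219. (Wedge: Pb − Ps = 6.)
The less price-elastic side of the market bears the larger share of a per-unit tax.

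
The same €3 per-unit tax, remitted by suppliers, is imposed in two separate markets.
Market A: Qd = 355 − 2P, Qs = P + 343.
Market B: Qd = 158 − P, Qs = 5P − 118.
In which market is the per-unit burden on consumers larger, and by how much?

Market A: pre-tax P* = €4, Q* = 347; post-tax Q = 345; per-unit burden on consumers = €1.
Market B: pre-tax P* = €46, Q* = 112; post-tax Q = 109.5; per-unit burden on consumers = €2.5.
Difference: €1 vs €2.5 → market B is larger by €1.5.

Market B, by €1.5.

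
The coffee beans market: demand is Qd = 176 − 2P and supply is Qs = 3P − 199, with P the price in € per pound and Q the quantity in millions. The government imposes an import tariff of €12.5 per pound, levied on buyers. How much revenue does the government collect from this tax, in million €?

Before the tax: set 176 − 2P = 3P − 199 → P* = €75, Q* = 26.
With the tax collected from buyers, demand (in seller-price terms) shifts: Qd = 176 − 2(P + 12.5).
Solving gives Q = 11 with buyers paying €82.5 and producers receiving €70 (the €12.5 wedge).
Revenue = t · Q = 12.5 · 11 = €137.5.

Tax revenue = €137.5 million.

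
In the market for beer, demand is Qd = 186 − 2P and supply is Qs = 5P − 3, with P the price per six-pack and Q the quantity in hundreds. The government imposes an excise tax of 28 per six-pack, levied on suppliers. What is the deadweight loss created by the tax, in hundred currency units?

Before the tax: set 186 − 2P = 5P − 3 → P* = 27, Q* = 132.
With the tax collected from suppliers, supply shifts: Qs = 5(P − 28) − 3.
Solving gives Q = 92 with consumers paying 47 and suppliers receiving 19 (the 28 wedge).
Quantity falls by |ΔQ| = |132 − 92| = 40.
DWL = ½ · t · |ΔQ| = ½ · 28 · 40 = 560.

Deadweight loss = 560 hundred.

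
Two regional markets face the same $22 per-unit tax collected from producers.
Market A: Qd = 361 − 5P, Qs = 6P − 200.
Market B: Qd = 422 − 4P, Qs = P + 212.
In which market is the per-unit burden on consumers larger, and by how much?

Market A, by $7.6.

Market A: pre-tax P* = $51, Q* = 106; post-tax Q = 46; per-unit burden on consumers = $12.
Market B: pre-tax P* = $42, Q* = 254; post-tax Q = 236.4; per-unit burden on consumers = $4.4.
Difference: $12 vs $4.4 → market A is larger by $7.6.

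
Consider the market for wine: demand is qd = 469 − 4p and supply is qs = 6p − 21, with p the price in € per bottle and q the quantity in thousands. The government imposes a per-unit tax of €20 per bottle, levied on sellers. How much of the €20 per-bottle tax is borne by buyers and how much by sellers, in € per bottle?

Buyers bear €12 per bottle; sellers bear €8 per bottle.

Before the tax: set 469 − 4p = 6p − 21 → p* = €49, q* = 273.
With the tax collected from sellers, supply shifts: qs = 6(p − 20) − 21.
New equilibrium: buyers pay €61, sellers receive €41, q = 225. (Wedge: pb − ps = 20.)
Burden on buyers: €12; on sellers: €8. (They sum to €20.)
The less price-elastic side of the market bears the larger share of a per-unit tax.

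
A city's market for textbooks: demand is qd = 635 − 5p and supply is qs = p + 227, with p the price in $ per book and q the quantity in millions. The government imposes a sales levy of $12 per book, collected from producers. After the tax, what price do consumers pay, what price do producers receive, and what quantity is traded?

Consumers pay $70; producers receive $58; quantity = 285.

Before the tax: set 635 − 5p = p + 227 → p* = $68, q* = 295.
With the tax collected from producers, supply shifts: qs = (p − 12) + 227.
Solving gives q = 285 with consumers paying $70 and producers receiving $58 (the $12 wedge).
The less price-elastic side of the market bears the larger share of a per-unit tax.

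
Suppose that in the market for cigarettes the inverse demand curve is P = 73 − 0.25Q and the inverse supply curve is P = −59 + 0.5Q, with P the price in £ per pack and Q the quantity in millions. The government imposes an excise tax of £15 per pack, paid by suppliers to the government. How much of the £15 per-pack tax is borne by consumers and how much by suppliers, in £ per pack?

Consumers bear £5 per pack; suppliers bear £10 per pack.

Rewrite in direct form: Qd = 292 − 4P and Qs = 2P + 118.
Before the tax: set 292 − 4P = 2P + 118 → P* = £29, Q* = 176.
With the tax collected from suppliers, supply shifts: Qs = 2(P − 15) + 118.
Solving gives Q = 156 with consumers paying £34 and suppliers receiving £19 (the £15 wedge).
Burden on consumers: £5; on suppliers: £10. (They sum to £15.)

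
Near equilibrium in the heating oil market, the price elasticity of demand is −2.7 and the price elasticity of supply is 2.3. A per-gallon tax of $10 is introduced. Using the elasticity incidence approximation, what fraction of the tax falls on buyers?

Incidence ratio: buyers' share ≈ εs / (εs + |εd|) = 2.3 / (2.3 + 2.7) = 0.46.
Supply is the less elastic side, so buyers bear the smaller share.

Buyers' share ≈ 0.46.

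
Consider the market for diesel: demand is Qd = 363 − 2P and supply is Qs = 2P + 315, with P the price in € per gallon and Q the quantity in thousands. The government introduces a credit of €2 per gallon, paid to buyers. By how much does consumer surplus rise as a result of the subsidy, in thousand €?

Consumer surplus rises by €340 thousand.

Without the subsidy, 363 − 2P = 2P + 315 gives 4P = 48, so P* = €12 and Q* = 339.
With a per-unit subsidy paid to buyers, each effectively pays P − 2, so demand becomes Qd = 363 − 2(P − 2).
New equilibrium: buyers pay €11, producers receive €13, Q = 341. (Wedge: Pb − Ps = −2.)
ΔCS is the trapezoid between Q = 341 and Q = 339 of height €1: ½ · (339 + 341) · 1 = €340.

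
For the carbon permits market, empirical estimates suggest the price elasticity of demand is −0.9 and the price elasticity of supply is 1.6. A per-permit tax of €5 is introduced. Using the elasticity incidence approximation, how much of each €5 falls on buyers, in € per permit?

Buyers bear ≈ €3.2 per permit.

Incidence ratio: buyers' share ≈ εs / (εs + |εd|) = 1.6 / (1.6 + 0.9) = 0.64.
So buyers bear ≈ 0.64 × €5 = €3.2; sellers bear €1.8.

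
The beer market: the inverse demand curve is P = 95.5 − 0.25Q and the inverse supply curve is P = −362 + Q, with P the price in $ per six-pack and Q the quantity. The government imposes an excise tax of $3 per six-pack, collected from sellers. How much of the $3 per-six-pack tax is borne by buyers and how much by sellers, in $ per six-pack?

Inverting to Q(P) form: Qd = 382 − 4P; Qs = P + 362.
Without the tax, 382 − 4P = P + 362 gives 5P = 20, so P* = $4 and Q* = 366.
With the tax collected from sellers, supply shifts: Qs = (P − 3) + 362.
Solving gives Q = 363.6 with buyers paying $4.6 and sellers receiving $1.6 (the $3 wedge).
Burden on buyers: $0.6; on sellers: $2.4. (They sum to $3.)
The less price-elastic side of the market bears the larger share of a per-unit tax.

Buyers bear $0.6 per six-pack; sellers bear $2.4 per six-pack.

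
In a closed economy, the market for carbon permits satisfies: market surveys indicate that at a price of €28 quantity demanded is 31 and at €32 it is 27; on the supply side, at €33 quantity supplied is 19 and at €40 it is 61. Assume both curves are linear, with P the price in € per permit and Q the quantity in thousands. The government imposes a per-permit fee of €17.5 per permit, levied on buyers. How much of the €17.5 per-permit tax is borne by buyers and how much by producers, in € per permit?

Buyers bear €15 per permit; producers bear €2.5 per permit.

Demand slope: (27 − 31)/(32 − 28) = -1, so Qd = 59 − P.
Supply slope: (61 − 19)/(40 − 33) = 6, so Qs = 6P − 179.
Without the tax, 59 − P = 6P − 179 gives 7P = 238, so P* = €34 and Q* = 25.
With the tax collected from buyers, demand (in seller-price terms) shifts: Qd = 59 − (P + 17.5).
Solving gives Q = 10 with buyers paying €49 and producers receiving €31.5 (the €17.5 wedge).
Burden on buyers: €15; on producers: €2.5. (They sum to €17.5.)
The less price-elastic side of the market bears the larger share of a per-unit tax.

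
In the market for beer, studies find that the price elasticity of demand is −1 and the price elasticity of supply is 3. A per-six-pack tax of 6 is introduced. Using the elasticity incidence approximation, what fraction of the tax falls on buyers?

Incidence ratio: buyers' share ≈ εs / (εs + |εd|) = 3 / (3 + 1) = 0.75.
Supply is the more elastic side, so buyers bear the larger share.

Buyers' share ≈ 0.75.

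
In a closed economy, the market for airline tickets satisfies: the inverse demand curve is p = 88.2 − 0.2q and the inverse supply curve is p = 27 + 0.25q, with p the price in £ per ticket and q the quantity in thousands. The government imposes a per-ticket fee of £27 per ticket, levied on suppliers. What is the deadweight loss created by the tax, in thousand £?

Deadweight loss = £810 thousand.

Rewrite in direct form: qd = 441 − 5p and qs = 4p − 108.
Before the tax: set 441 − 5p = 4p − 108 → p* = £61, q* = 136.
With the tax collected from suppliers, supply shifts: qs = 4(p − 27) − 108.
New equilibrium: buyers pay £73, suppliers receive £46, q = 76. (Wedge: pb − ps = 27.)
Quantity falls by |ΔQ| = |136 − 76| = 60.
DWL = ½ · t · |ΔQ| = ½ · 27 · 60 = £810.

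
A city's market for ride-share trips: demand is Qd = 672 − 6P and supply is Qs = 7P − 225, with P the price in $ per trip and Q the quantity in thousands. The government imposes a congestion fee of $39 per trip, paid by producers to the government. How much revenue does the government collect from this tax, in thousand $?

Tax revenue = $5148 thousand.

Without the tax, 672 − 6P = 7P − 225 gives 13P = 897, so P* = $69 and Q* = 258.
With the tax collected from producers, supply shifts: Qs = 7(P − 39) − 225.
New equilibrium: consumers pay $90, producers receive $51, Q = 132. (Wedge: Pb − Ps = 39.)
Revenue = t · Q = 39 · 132 = $5148.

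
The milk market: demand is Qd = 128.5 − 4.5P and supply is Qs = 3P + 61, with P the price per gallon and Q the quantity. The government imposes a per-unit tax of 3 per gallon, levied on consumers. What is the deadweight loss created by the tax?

Without the tax, 128.5 − 4.5P = 3P + 61 gives 7.5P = 67.5, so P* = 9 and Q* = 88.
With the tax collected from consumers, demand (in seller-price terms) shifts: Qd = 128.5 − 4.5(P + 3).
Solving gives Q = 82.6 with consumers paying 10.2 and sellers receiving 7.2 (the 3 wedge).
Quantity falls by |ΔQ| = |88 − 82.6| = 5.4.
DWL = ½ · t · |ΔQ| = ½ · 3 · 5.4 = 8.1.

Deadweight loss = 8.1.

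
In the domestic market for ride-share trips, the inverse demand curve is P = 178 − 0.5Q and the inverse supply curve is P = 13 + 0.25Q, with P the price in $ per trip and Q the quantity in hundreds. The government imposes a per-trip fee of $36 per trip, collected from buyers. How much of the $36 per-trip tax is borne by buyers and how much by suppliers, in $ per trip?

Buyers bear $24 per trip; suppliers bear $12 per trip.

Inverting to Q(P) form: Qd = 356 − 2P; Qs = 4P − 52.
Before the tax: set 356 − 2P = 4P − 52 → P* = $68, Q* = 220.
With the tax collected from buyers, demand (in seller-price terms) shifts: Qd = 356 − 2(P + 36).
New equilibrium: buyers pay $92, suppliers receive $56, Q = 172. (Wedge: Pb − Ps = 36.)
Burden on buyers: $24; on suppliers: $12. (They sum to $36.)
The less price-elastic side of the market bears the larger share of a per-unit tax.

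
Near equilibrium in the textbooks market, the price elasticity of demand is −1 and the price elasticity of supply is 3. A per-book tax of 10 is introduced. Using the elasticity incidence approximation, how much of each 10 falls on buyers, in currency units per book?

Buyers bear ≈ 7.5 per book.

Incidence ratio: buyers' share ≈ εs / (εs + |εd|) = 3 / (3 + 1) = 0.75.
So buyers bear ≈ 0.75 × 10 = 7.5; sellers bear 2.5.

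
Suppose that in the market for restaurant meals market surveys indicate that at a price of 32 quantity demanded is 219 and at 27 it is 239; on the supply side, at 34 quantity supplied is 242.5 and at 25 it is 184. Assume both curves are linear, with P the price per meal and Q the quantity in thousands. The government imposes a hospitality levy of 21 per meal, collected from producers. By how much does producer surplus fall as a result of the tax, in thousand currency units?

Demand slope: (239 − 219)/(27 − 32) = -4, so Qd = 347 − 4P.
Supply slope: (184 − 242.5)/(25 − 34) = 6.5, so Qs = 6.5P + 21.5.
Without the tax, 347 − 4P = 6.5P + 21.5 gives 10.5P = 325.5, so P* = 31 and Q* = 223.
With the tax collected from producers, supply shifts: Qs = 6.5(P − 21) + 21.5.
New equilibrium: consumers pay 44, producers receive 23, Q = 171. (Wedge: Pb − Ps = 21.)
ΔPS is the trapezoid between Q = 171 and Q = 223 of height 8: ½ · (223 + 171) · 8 = 1576.

Producer surplus falls by 1576 thousand.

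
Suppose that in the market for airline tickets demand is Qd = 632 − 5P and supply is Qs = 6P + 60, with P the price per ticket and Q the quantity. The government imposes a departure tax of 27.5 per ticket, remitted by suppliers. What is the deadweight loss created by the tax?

Deadweight loss = 1031.25.

Before the tax: set 632 − 5P = 6P + 60 → P* = 52, Q* = 372.
With the tax collected from suppliers, supply shifts: Qs = 6(P − 27.5) + 60.
New equilibrium: consumers pay 67, suppliers receive 39.5, Q = 297. (Wedge: Pb − Ps = 27.5.)
Quantity falls by |ΔQ| = |372 − 297| = 75.
DWL = ½ · t · |ΔQ| = ½ · 27.5 · 75 = 1031.25.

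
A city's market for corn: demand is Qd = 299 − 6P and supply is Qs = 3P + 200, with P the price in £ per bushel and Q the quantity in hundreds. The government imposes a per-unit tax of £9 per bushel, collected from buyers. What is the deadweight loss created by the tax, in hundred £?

Before the tax: set 299 − 6P = 3P + 200 → P* = £11, Q* = 233.
With the tax collected from buyers, demand (in seller-price terms) shifts: Qd = 299 − 6(P + 9).
Solving gives Q = 215 with buyers paying £14 and suppliers receiving £5 (the £9 wedge).
Quantity falls by |ΔQ| = |233 − 215| = 18.
DWL = ½ · t · |ΔQ| = ½ · 9 · 18 = £81.

Deadweight loss = £81 hundred.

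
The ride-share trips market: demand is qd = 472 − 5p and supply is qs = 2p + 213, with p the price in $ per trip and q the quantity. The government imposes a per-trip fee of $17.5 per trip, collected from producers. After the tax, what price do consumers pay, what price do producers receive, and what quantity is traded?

Before the tax: set 472 − 5p = 2p + 213 → p* = $37, q* = 287.
With the tax collected from producers, supply shifts: qs = 2(p − 17.5) + 213.
New equilibrium: consumers pay $42, producers receive $24.5, q = 262. (Wedge: pb − ps = 17.5.)
The less price-elastic side of the market bears the larger share of a per-unit tax.

Consumers pay $42; producers receive $24.5; quantity = 262.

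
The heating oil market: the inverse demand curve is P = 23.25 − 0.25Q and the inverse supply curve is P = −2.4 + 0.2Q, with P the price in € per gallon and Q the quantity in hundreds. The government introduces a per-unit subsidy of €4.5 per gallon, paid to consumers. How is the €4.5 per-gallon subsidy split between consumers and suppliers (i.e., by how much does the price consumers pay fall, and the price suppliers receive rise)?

Inverting to Q(P) form: Qd = 93 − 4P; Qs = 5P + 12.
Without the subsidy, 93 − 4P = 5P + 12 gives 9P = 81, so P* = €9 and Q* = 57.
With a per-unit subsidy paid to consumers, each effectively pays P − 4.5, so demand becomes Qd = 93 − 4(P − 4.5).
Solving gives Q = 67 with consumers paying €6.5 and suppliers receiving €11 (the €4.5 wedge).
Gain to consumers: €2.5; to suppliers: €2. (They sum to €4.5.)

Consumers gain €2.5 per gallon; suppliers gain €2 per gallon.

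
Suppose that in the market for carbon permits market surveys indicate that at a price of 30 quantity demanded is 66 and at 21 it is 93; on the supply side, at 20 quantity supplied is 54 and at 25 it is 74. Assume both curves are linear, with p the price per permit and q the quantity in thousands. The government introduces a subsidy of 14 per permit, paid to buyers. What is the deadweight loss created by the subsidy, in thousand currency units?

Deadweight loss = 168 thousand.

Demand slope: (93 − 66)/(21 − 30) = -3, so qd = 156 − 3p.
Supply slope: (74 − 54)/(25 − 20) = 4, so qs = 4p − 26.
Before the subsidy: set 156 − 3p = 4p − 26 → p* = 26, q* = 78.
With a per-unit subsidy paid to buyers, each effectively pays p − 14, so demand becomes qd = 156 − 3(p − 14).
Solving gives q = 102 with buyers paying 18 and sellers receiving 32 (the 14 wedge).
Quantity rises by |ΔQ| = |78 − 102| = 24.
DWL = ½ · t · |ΔQ| = ½ · 14 · 24 = 168.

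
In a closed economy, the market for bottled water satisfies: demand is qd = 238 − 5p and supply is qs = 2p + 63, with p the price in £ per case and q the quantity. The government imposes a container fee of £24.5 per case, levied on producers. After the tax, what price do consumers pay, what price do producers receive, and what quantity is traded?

Consumers pay £32; producers receive £7.5; quantity = 78.

Without the tax, 238 − 5p = 2p + 63 gives 7p = 175, so p* = £25 and q* = 113.
With the tax collected from producers, supply shifts: qs = 2(p − 24.5) + 63.
Solving gives q = 78 with consumers paying £32 and producers receiving £7.5 (the £24.5 wedge).
The less price-elastic side of the market bears the larger share of a per-unit tax.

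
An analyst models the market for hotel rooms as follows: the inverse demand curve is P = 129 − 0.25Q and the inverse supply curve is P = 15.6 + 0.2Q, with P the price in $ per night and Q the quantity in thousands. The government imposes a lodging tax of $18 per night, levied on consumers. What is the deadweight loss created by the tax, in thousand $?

Inverting to Q(P) form: Qd = 516 − 4P; Qs = 5P − 78.
Without the tax, 516 − 4P = 5P − 78 gives 9P = 594, so P* = $66 and Q* = 252.
With the tax collected from consumers, demand (in seller-price terms) shifts: Qd = 516 − 4(P + 18).
New equilibrium: consumers pay $76, producers receive $58, Q = 212. (Wedge: Pb − Ps = 18.)
Quantity falls by |ΔQ| = |252 − 212| = 40.
DWL = ½ · t · |ΔQ| = ½ · 18 · 40 = $360.

Deadweight loss = $360 thousand.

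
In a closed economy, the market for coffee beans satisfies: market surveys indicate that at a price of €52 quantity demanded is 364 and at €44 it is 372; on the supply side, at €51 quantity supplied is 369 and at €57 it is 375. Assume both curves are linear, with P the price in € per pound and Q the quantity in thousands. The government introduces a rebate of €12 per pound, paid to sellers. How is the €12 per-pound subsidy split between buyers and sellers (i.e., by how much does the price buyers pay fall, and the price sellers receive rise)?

Demand slope: (372 − 364)/(44 − 52) = -1, so Qd = 416 − P.
Supply slope: (375 − 369)/(57 − 51) = 1, so Qs = P + 318.
Before the subsidy: set 416 − P = P + 318 → P* = €49, Q* = 367.
With a per-unit subsidy paid to sellers, each receives P + 12 per unit sold, so supply becomes Qs = (P + 12) + 318.
Solving gives Q = 373 with buyers paying €43 and sellers receiving €55 (the €12 wedge).
Gain to buyers: €6; to sellers: €6. (They sum to €12.)

Buyers gain €6 per pound; sellers gain €6 per pound.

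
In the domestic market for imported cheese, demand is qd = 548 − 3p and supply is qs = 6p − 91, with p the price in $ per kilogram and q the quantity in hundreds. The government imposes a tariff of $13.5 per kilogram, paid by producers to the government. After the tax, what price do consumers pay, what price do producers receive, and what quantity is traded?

Before the tax: set 548 − 3p = 6p − 91 → p* = $71, q* = 335.
With the tax collected from producers, supply shifts: qs = 6(p − 13.5) − 91.
Solving gives q = 308 with consumers paying $80 and producers receiving $66.5 (the $13.5 wedge).
The less price-elastic side of the market bears the larger share of a per-unit tax.

Consumers pay $80; producers receive $66.5; quantity = 308.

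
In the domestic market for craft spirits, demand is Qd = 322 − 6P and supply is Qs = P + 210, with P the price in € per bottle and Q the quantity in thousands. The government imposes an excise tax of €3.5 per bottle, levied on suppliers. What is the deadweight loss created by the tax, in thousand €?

Before the tax: set 322 − 6P = P + 210 → P* = €16, Q* = 226.
With the tax collected from suppliers, supply shifts: Qs = (P − 3.5) + 210.
Solving gives Q = 223 with buyers paying €16.5 and suppliers receiving €13 (the €3.5 wedge).
Quantity falls by |ΔQ| = |226 − 223| = 3.
DWL = ½ · t · |ΔQ| = ½ · 3.5 · 3 = €5.25.

Deadweight loss = €5.25 thousand.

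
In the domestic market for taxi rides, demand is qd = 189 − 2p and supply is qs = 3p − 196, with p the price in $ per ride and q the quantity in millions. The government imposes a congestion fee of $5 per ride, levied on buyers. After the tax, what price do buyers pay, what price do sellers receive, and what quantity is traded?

Before the tax: set 189 − 2p = 3p − 196 → p* = $77, q* = 35.
With the tax collected from buyers, demand (in seller-price terms) shifts: qd = 189 − 2(p + 5).
New equilibrium: buyers pay $80, sellers receive $75, q = 29. (Wedge: pb − ps = 5.)

Buyers pay $80; sellers receive $75; quantity = 29.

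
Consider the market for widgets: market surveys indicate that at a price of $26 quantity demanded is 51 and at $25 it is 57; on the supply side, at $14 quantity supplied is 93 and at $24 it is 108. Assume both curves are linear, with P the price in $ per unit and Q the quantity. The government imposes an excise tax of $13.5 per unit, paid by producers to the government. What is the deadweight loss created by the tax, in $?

Demand slope: (57 − 51)/(25 − 26) = -6, so Qd = 207 − 6P.
Supply slope: (108 − 93)/(24 − 14) = 1.5, so Qs = 1.5P + 72.
Without the tax, 207 − 6P = 1.5P + 72 gives 7.5P = 135, so P* = $18 and Q* = 99.
With the tax collected from producers, supply shifts: Qs = 1.5(P − 13.5) + 72.
Solving gives Q = 82.8 with consumers paying $20.7 and producers receiving $7.2 (the $13.5 wedge).
Quantity falls by |ΔQ| = |99 − 82.8| = 16.2.
DWL = ½ · t · |ΔQ| = ½ · 13.5 · 16.2 = $109.35.

Deadweight loss = $109.35.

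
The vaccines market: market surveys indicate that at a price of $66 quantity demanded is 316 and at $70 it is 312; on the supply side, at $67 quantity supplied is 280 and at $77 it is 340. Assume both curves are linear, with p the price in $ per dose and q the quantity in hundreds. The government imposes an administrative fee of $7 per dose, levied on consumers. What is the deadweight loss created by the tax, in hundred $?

Deadweight loss = $21 hundred.

Demand slope: (312 − 316)/(70 − 66) = -1, so qd = 382 − p.
Supply slope: (340 − 280)/(77 − 67) = 6, so qs = 6p − 122.
Without the tax, 382 − p = 6p − 122 gives 7p = 504, so p* = $72 and q* = 310.
With the tax collected from consumers, demand (in seller-price terms) shifts: qd = 382 − (p + 7).
Solving gives q = 304 with consumers paying $78 and producers receiving $71 (the $7 wedge).
Quantity falls by |ΔQ| = |310 − 304| = 6.
DWL = ½ · t · |ΔQ| = ½ · 7 · 6 = $21.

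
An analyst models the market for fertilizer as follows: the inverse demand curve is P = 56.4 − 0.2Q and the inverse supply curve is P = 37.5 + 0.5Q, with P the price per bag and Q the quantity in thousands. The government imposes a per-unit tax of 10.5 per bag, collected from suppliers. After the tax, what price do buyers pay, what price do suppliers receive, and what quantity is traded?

Buyers pay 54; suppliers receive 43.5; quantity = 12.

Inverting to Q(P) form: Qd = 282 − 5P; Qs = 2P − 75.
Before the tax: set 282 − 5P = 2P − 75 → P* = 51, Q* = 27.
With the tax collected from suppliers, supply shifts: Qs = 2(P − 10.5) − 75.
Solving gives Q = 12 with buyers paying 54 and suppliers receiving 43.5 (the 10.5 wedge).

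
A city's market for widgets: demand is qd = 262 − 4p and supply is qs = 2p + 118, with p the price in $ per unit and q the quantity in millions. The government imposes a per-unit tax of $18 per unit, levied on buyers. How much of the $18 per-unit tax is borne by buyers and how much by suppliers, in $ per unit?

Without the tax, 262 − 4p = 2p + 118 gives 6p = 144, so p* = $24 and q* = 166.
With the tax collected from buyers, demand (in seller-price terms) shifts: qd = 262 − 4(p + 18).
Solving gives q = 142 with buyers paying $30 and suppliers receiving $12 (the $18 wedge).
Burden on buyers: $6; on suppliers: $12. (They sum to $18.)

Buyers bear $6 per unit; suppliers bear $12 per unit.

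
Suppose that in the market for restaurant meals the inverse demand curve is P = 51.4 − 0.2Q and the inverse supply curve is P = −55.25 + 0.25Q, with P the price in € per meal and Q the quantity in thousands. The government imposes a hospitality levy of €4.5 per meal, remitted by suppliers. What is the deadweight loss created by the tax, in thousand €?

Rewrite in direct form: Qd = 257 − 5P and Qs = 4P + 221.
Before the tax: set 257 − 5P = 4P + 221 → P* = €4, Q* = 237.
With the tax collected from suppliers, supply shifts: Qs = 4(P − 4.5) + 221.
New equilibrium: consumers pay €6, suppliers receive €1.5, Q = 227. (Wedge: Pb − Ps = 4.5.)
Quantity falls by |ΔQ| = |237 − 227| = 10.
DWL = ½ · t · |ΔQ| = ½ · 4.5 · 10 = €22.5.

Deadweight loss = €22.5 thousand.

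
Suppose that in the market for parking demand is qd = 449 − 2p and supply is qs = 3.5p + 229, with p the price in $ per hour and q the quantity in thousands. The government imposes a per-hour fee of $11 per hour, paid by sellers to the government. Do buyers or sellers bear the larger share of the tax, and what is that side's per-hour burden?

Buyers bear the larger share: $7 per hour.

Without the tax, 449 − 2p = 3.5p + 229 gives 5.5p = 220, so p* = $40 and q* = 369.
With the tax collected from sellers, supply shifts: qs = 3.5(p − 11) + 229.
Solving gives q = 355 with buyers paying $47 and sellers receiving $36 (the $11 wedge).
Per-hour burden: buyers $7, sellers $4.
Buyers take the larger share because demand is less price-elastic here (demand slope 2 vs supply slope 3.5).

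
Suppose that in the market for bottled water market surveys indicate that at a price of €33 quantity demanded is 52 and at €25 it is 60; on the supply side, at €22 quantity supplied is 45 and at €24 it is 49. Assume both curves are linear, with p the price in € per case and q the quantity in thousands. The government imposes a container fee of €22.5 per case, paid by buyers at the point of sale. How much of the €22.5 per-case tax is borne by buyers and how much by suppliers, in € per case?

Demand slope: (60 − 52)/(25 − 33) = -1, so qd = 85 − p.
Supply slope: (49 − 45)/(24 − 22) = 2, so qs = 2p + 1.
Without the tax, 85 − p = 2p + 1 gives 3p = 84, so p* = €28 and q* = 57.
With the tax collected from buyers, demand (in seller-price terms) shifts: qd = 85 − (p + 22.5).
New equilibrium: buyers pay €43, suppliers receive €20.5, q = 42. (Wedge: pb − ps = 22.5.)
Burden on buyers: €15; on suppliers: €7.5. (They sum to €22.5.)

Buyers bear €15 per case; suppliers bear €7.5 per case.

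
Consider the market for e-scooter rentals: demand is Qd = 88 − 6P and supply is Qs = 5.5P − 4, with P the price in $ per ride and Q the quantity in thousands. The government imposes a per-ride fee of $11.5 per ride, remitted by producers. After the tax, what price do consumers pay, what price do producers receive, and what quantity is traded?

Consumers pay $13.5; producers receive $2; quantity = 7.

Before the tax: set 88 − 6P = 5.5P − 4 → P* = $8, Q* = 40.
With the tax collected from producers, supply shifts: Qs = 5.5(P − 11.5) − 4.
New equilibrium: consumers pay $13.5, producers receive $2, Q = 7. (Wedge: Pb − Ps = 11.5.)
The less price-elastic side of the market bears the larger share of a per-unit tax.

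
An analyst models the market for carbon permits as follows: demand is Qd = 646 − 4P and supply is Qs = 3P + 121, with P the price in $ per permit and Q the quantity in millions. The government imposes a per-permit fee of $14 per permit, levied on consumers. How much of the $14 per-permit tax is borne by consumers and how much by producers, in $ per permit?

Before the tax: set 646 − 4P = 3P + 121 → P* = $75, Q* = 346.
With the tax collected from consumers, demand (in seller-price terms) shifts: Qd = 646 − 4(P + 14).
New equilibrium: consumers pay $81, producers receive $67, Q = 322. (Wedge: Pb − Ps = 14.)
Burden on consumers: $6; on producers: $8. (They sum to $14.)

Consumers bear $6 per permit; producers bear $8 per permit.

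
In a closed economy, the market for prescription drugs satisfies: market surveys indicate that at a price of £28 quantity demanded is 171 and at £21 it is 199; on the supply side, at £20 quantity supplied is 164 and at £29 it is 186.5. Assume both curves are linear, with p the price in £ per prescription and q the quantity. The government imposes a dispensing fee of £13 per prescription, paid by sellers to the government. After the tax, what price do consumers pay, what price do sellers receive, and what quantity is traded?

Consumers pay £31; sellers receive £18; quantity = 159.

Demand slope: (199 − 171)/(21 − 28) = -4, so qd = 283 − 4p.
Supply slope: (186.5 − 164)/(29 − 20) = 2.5, so qs = 2.5p + 114.
Without the tax, 283 − 4p = 2.5p + 114 gives 6.5p = 169, so p* = £26 and q* = 179.
With the tax collected from sellers, supply shifts: qs = 2.5(p − 13) + 114.
New equilibrium: consumers pay £31, sellers receive £18, q = 159. (Wedge: pb − ps = 13.)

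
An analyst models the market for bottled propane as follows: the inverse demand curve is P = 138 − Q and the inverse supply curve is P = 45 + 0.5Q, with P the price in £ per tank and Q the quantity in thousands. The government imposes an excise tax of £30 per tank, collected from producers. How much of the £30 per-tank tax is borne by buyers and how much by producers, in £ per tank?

Buyers bear £20 per tank; producers bear £10 per tank.

Inverting to Q(P) form: Qd = 138 − P; Qs = 2P − 90.
Without the tax, 138 − P = 2P − 90 gives 3P = 228, so P* = £76 and Q* = 62.
With the tax collected from producers, supply shifts: Qs = 2(P − 30) − 90.
Solving gives Q = 42 with buyers paying £96 and producers receiving £66 (the £30 wedge).
Burden on buyers: £20; on producers: £10. (They sum to £30.)
The less price-elastic side of the market bears the larger share of a per-unit tax.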